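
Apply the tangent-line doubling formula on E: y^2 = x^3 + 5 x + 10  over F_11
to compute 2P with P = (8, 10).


Doubling: s = (3 x1^2 + a) / (2 y1)
s = (3*8^2 + 5) / (2*10) mod 11 = 6
x3 = s^2 - 2 x1 mod 11 = 6^2 - 2*8 = 9
y3 = s (x1 - x3) - y1 mod 11 = 6 * (8 - 9) - 10 = 6

2P = (9, 6)


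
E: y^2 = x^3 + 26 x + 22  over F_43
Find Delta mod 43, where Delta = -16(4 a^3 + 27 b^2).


4 a^3 + 27 b^2 = 4*26^3 + 27*22^2 = 70304 + 13068 = 83372
Delta = -16 * (83372) = -1333952
Delta mod 43 = 37

Delta = 37 (mod 43)


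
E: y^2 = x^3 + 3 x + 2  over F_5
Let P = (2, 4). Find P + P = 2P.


Doubling: s = (3 x1^2 + a) / (2 y1)
s = (3*2^2 + 3) / (2*4) mod 5 = 0
x3 = s^2 - 2 x1 mod 5 = 0^2 - 2*2 = 1
y3 = s (x1 - x3) - y1 mod 5 = 0 * (2 - 1) - 4 = 1

2P = (1, 1)


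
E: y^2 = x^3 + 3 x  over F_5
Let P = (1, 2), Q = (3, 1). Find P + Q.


P != Q, so use the chord formula.
s = (y2 - y1) / (x2 - x1) = (4) / (2) mod 5 = 2
x3 = s^2 - x1 - x2 mod 5 = 2^2 - 1 - 3 = 0
y3 = s (x1 - x3) - y1 mod 5 = 2 * (1 - 0) - 2 = 0

P + Q = (0, 0)


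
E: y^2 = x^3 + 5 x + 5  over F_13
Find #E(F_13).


For each x in F_13, count y with y^2 = x^3 + 5 x + 5 mod 13:
  x = 2: RHS = 10, y in [6, 7]  -> 2 point(s)
  x = 5: RHS = 12, y in [5, 8]  -> 2 point(s)
  x = 6: RHS = 4, y in [2, 11]  -> 2 point(s)
  x = 9: RHS = 12, y in [5, 8]  -> 2 point(s)
  x = 11: RHS = 0, y in [0]  -> 1 point(s)
  x = 12: RHS = 12, y in [5, 8]  -> 2 point(s)
Affine points: 11. Add the point at infinity: total = 12.

#E(F_13) = 12


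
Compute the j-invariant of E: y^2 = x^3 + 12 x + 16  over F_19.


Delta = -16(4 a^3 + 27 b^2) mod 19 = 14
-1728 * (4 a)^3 = -1728 * (4*12)^3 mod 19 = 12
j = 12 * 14^(-1) mod 19 = 9

j = 9 (mod 19)


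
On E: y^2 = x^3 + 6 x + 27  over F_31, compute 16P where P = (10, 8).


k = 16 = 10000_2 (binary, LSB first: 00001)
Double-and-add from P = (10, 8):
  bit 0 = 0: acc unchanged = O
  bit 1 = 0: acc unchanged = O
  bit 2 = 0: acc unchanged = O
  bit 3 = 0: acc unchanged = O
  bit 4 = 1: acc = O + (10, 23) = (10, 23)

16P = (10, 23)


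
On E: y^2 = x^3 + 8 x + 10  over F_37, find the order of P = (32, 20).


Compute successive multiples of P until we hit O:
  1P = (32, 20)
  2P = (19, 19)
  3P = (16, 4)
  4P = (27, 22)
  5P = (27, 15)
  6P = (16, 33)
  7P = (19, 18)
  8P = (32, 17)
  ... (continuing to 9P)
  9P = O

ord(P) = 9


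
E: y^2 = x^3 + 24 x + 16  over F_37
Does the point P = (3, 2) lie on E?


Check whether y^2 = x^3 + 24 x + 16 (mod 37) for (x, y) = (3, 2).
LHS: y^2 = 2^2 mod 37 = 4
RHS: x^3 + 24 x + 16 = 3^3 + 24*3 + 16 mod 37 = 4
LHS = RHS

Yes, on the curve


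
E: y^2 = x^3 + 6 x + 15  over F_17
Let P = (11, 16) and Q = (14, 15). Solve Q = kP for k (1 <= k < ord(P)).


Enumerate multiples of P until we hit Q = (14, 15):
  1P = (11, 16)
  2P = (14, 2)
  3P = (10, 2)
  4P = (5, 0)
  5P = (10, 15)
  6P = (14, 15)
Match found at i = 6.

k = 6


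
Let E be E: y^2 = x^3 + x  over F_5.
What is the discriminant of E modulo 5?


4 a^3 + 27 b^2 = 4*1^3 + 27*0^2 = 4 + 0 = 4
Delta = -16 * (4) = -64
Delta mod 5 = 1

Delta = 1 (mod 5)


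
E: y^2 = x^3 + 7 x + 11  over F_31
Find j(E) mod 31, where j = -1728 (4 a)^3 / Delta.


Delta = -16(4 a^3 + 27 b^2) mod 31 = 21
-1728 * (4 a)^3 = -1728 * (4*7)^3 mod 31 = 1
j = 1 * 21^(-1) mod 31 = 3

j = 3 (mod 31)


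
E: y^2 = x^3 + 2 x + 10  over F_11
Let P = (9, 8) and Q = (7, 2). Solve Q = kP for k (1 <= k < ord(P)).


Enumerate multiples of P until we hit Q = (7, 2):
  1P = (9, 8)
  2P = (7, 2)
Match found at i = 2.

k = 2


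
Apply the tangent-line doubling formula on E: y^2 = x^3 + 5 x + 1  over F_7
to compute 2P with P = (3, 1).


Doubling: s = (3 x1^2 + a) / (2 y1)
s = (3*3^2 + 5) / (2*1) mod 7 = 2
x3 = s^2 - 2 x1 mod 7 = 2^2 - 2*3 = 5
y3 = s (x1 - x3) - y1 mod 7 = 2 * (3 - 5) - 1 = 2

2P = (5, 2)


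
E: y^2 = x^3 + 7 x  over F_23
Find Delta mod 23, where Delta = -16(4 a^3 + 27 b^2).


4 a^3 + 27 b^2 = 4*7^3 + 27*0^2 = 1372 + 0 = 1372
Delta = -16 * (1372) = -21952
Delta mod 23 = 13

Delta = 13 (mod 23)


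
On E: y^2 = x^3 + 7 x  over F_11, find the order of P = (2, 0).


Compute successive multiples of P until we hit O:
  1P = (2, 0)
  2P = O

ord(P) = 2


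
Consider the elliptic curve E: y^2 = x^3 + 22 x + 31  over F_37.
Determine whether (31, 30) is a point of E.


Check whether y^2 = x^3 + 22 x + 31 (mod 37) for (x, y) = (31, 30).
LHS: y^2 = 30^2 mod 37 = 12
RHS: x^3 + 22 x + 31 = 31^3 + 22*31 + 31 mod 37 = 16
LHS != RHS

No, not on the curve


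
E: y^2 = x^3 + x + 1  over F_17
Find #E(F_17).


For each x in F_17, count y with y^2 = x^3 + 1 x + 1 mod 17:
  x = 0: RHS = 1, y in [1, 16]  -> 2 point(s)
  x = 4: RHS = 1, y in [1, 16]  -> 2 point(s)
  x = 6: RHS = 2, y in [6, 11]  -> 2 point(s)
  x = 9: RHS = 8, y in [5, 12]  -> 2 point(s)
  x = 10: RHS = 8, y in [5, 12]  -> 2 point(s)
  x = 11: RHS = 0, y in [0]  -> 1 point(s)
  x = 13: RHS = 1, y in [1, 16]  -> 2 point(s)
  x = 15: RHS = 8, y in [5, 12]  -> 2 point(s)
  x = 16: RHS = 16, y in [4, 13]  -> 2 point(s)
Affine points: 17. Add the point at infinity: total = 18.

#E(F_17) = 18


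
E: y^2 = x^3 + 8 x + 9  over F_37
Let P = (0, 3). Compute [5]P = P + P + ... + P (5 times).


k = 5 = 101_2 (binary, LSB first: 101)
Double-and-add from P = (0, 3):
  bit 0 = 1: acc = O + (0, 3) = (0, 3)
  bit 1 = 0: acc unchanged = (0, 3)
  bit 2 = 1: acc = (0, 3) + (10, 4) = (0, 34)

5P = (0, 34)


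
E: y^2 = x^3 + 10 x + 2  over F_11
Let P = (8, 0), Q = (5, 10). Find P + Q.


P != Q, so use the chord formula.
s = (y2 - y1) / (x2 - x1) = (10) / (8) mod 11 = 4
x3 = s^2 - x1 - x2 mod 11 = 4^2 - 8 - 5 = 3
y3 = s (x1 - x3) - y1 mod 11 = 4 * (8 - 3) - 0 = 9

P + Q = (3, 9)


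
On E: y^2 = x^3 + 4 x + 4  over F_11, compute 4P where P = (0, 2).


k = 4 = 100_2 (binary, LSB first: 001)
Double-and-add from P = (0, 2):
  bit 0 = 0: acc unchanged = O
  bit 1 = 0: acc unchanged = O
  bit 2 = 1: acc = O + (7, 10) = (7, 10)

4P = (7, 10)


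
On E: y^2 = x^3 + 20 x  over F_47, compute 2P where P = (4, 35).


Doubling: s = (3 x1^2 + a) / (2 y1)
s = (3*4^2 + 20) / (2*35) mod 47 = 5
x3 = s^2 - 2 x1 mod 47 = 5^2 - 2*4 = 17
y3 = s (x1 - x3) - y1 mod 47 = 5 * (4 - 17) - 35 = 41

2P = (17, 41)


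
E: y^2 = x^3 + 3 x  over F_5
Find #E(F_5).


For each x in F_5, count y with y^2 = x^3 + 3 x + 0 mod 5:
  x = 0: RHS = 0, y in [0]  -> 1 point(s)
  x = 1: RHS = 4, y in [2, 3]  -> 2 point(s)
  x = 2: RHS = 4, y in [2, 3]  -> 2 point(s)
  x = 3: RHS = 1, y in [1, 4]  -> 2 point(s)
  x = 4: RHS = 1, y in [1, 4]  -> 2 point(s)
Affine points: 9. Add the point at infinity: total = 10.

#E(F_5) = 10


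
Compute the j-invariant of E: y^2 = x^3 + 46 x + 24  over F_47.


Delta = -16(4 a^3 + 27 b^2) mod 47 = 3
-1728 * (4 a)^3 = -1728 * (4*46)^3 mod 47 = 1
j = 1 * 3^(-1) mod 47 = 16

j = 16 (mod 47)


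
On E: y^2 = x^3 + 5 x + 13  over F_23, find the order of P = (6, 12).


Compute successive multiples of P until we hit O:
  1P = (6, 12)
  2P = (15, 6)
  3P = (5, 18)
  4P = (2, 10)
  5P = (21, 15)
  6P = (8, 6)
  7P = (18, 1)
  8P = (0, 17)
  ... (continuing to 22P)
  22P = O

ord(P) = 22


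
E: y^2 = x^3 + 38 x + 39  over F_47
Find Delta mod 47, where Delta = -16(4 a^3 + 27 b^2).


4 a^3 + 27 b^2 = 4*38^3 + 27*39^2 = 219488 + 41067 = 260555
Delta = -16 * (260555) = -4168880
Delta mod 47 = 20

Delta = 20 (mod 47)


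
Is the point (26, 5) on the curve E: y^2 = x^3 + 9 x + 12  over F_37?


Check whether y^2 = x^3 + 9 x + 12 (mod 37) for (x, y) = (26, 5).
LHS: y^2 = 5^2 mod 37 = 25
RHS: x^3 + 9 x + 12 = 26^3 + 9*26 + 12 mod 37 = 25
LHS = RHS

Yes, on the curve


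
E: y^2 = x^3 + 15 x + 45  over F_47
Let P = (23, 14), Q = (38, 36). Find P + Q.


P != Q, so use the chord formula.
s = (y2 - y1) / (x2 - x1) = (22) / (15) mod 47 = 14
x3 = s^2 - x1 - x2 mod 47 = 14^2 - 23 - 38 = 41
y3 = s (x1 - x3) - y1 mod 47 = 14 * (23 - 41) - 14 = 16

P + Q = (41, 16)


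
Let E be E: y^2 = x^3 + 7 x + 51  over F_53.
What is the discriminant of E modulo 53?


4 a^3 + 27 b^2 = 4*7^3 + 27*51^2 = 1372 + 70227 = 71599
Delta = -16 * (71599) = -1145584
Delta mod 53 = 11

Delta = 11 (mod 53)


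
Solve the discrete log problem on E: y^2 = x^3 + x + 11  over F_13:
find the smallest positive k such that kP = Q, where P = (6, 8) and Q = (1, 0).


Enumerate multiples of P until we hit Q = (1, 0):
  1P = (6, 8)
  2P = (11, 1)
  3P = (12, 3)
  4P = (4, 12)
  5P = (7, 7)
  6P = (1, 0)
Match found at i = 6.

k = 6


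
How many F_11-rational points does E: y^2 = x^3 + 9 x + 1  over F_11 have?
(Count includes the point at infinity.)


For each x in F_11, count y with y^2 = x^3 + 9 x + 1 mod 11:
  x = 0: RHS = 1, y in [1, 10]  -> 2 point(s)
  x = 1: RHS = 0, y in [0]  -> 1 point(s)
  x = 2: RHS = 5, y in [4, 7]  -> 2 point(s)
  x = 3: RHS = 0, y in [0]  -> 1 point(s)
  x = 7: RHS = 0, y in [0]  -> 1 point(s)
Affine points: 7. Add the point at infinity: total = 8.

#E(F_11) = 8


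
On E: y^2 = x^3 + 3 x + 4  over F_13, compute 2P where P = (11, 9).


Doubling: s = (3 x1^2 + a) / (2 y1)
s = (3*11^2 + 3) / (2*9) mod 13 = 3
x3 = s^2 - 2 x1 mod 13 = 3^2 - 2*11 = 0
y3 = s (x1 - x3) - y1 mod 13 = 3 * (11 - 0) - 9 = 11

2P = (0, 11)


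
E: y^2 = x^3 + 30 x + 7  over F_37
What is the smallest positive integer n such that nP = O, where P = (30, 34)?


Compute successive multiples of P until we hit O:
  1P = (30, 34)
  2P = (24, 11)
  3P = (9, 28)
  4P = (23, 5)
  5P = (14, 27)
  6P = (26, 14)
  7P = (6, 12)
  8P = (17, 18)
  ... (continuing to 43P)
  43P = O

ord(P) = 43


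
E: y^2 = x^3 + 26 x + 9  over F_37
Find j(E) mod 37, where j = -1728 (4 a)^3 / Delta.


Delta = -16(4 a^3 + 27 b^2) mod 37 = 20
-1728 * (4 a)^3 = -1728 * (4*26)^3 mod 37 = 1
j = 1 * 20^(-1) mod 37 = 13

j = 13 (mod 37)


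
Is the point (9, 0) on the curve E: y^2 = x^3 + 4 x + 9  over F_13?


Check whether y^2 = x^3 + 4 x + 9 (mod 13) for (x, y) = (9, 0).
LHS: y^2 = 0^2 mod 13 = 0
RHS: x^3 + 4 x + 9 = 9^3 + 4*9 + 9 mod 13 = 7
LHS != RHS

No, not on the curve


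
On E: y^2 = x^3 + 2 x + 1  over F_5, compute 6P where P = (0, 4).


k = 6 = 110_2 (binary, LSB first: 011)
Double-and-add from P = (0, 4):
  bit 0 = 0: acc unchanged = O
  bit 1 = 1: acc = O + (1, 2) = (1, 2)
  bit 2 = 1: acc = (1, 2) + (3, 3) = (0, 1)

6P = (0, 1)


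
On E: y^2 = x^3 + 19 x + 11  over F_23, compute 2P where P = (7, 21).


Doubling: s = (3 x1^2 + a) / (2 y1)
s = (3*7^2 + 19) / (2*21) mod 23 = 16
x3 = s^2 - 2 x1 mod 23 = 16^2 - 2*7 = 12
y3 = s (x1 - x3) - y1 mod 23 = 16 * (7 - 12) - 21 = 14

2P = (12, 14)


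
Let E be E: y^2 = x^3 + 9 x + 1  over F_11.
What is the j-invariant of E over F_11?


Delta = -16(4 a^3 + 27 b^2) mod 11 = 3
-1728 * (4 a)^3 = -1728 * (4*9)^3 mod 11 = 6
j = 6 * 3^(-1) mod 11 = 2

j = 2 (mod 11)


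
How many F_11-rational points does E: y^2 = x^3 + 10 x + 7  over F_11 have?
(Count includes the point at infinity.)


For each x in F_11, count y with y^2 = x^3 + 10 x + 7 mod 11:
  x = 3: RHS = 9, y in [3, 8]  -> 2 point(s)
  x = 4: RHS = 1, y in [1, 10]  -> 2 point(s)
  x = 8: RHS = 5, y in [4, 7]  -> 2 point(s)
  x = 9: RHS = 1, y in [1, 10]  -> 2 point(s)
Affine points: 8. Add the point at infinity: total = 9.

#E(F_11) = 9


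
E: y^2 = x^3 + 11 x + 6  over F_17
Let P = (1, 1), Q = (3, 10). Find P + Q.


P != Q, so use the chord formula.
s = (y2 - y1) / (x2 - x1) = (9) / (2) mod 17 = 13
x3 = s^2 - x1 - x2 mod 17 = 13^2 - 1 - 3 = 12
y3 = s (x1 - x3) - y1 mod 17 = 13 * (1 - 12) - 1 = 9

P + Q = (12, 9)


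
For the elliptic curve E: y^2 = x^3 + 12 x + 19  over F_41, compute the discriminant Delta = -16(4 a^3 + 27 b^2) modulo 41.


4 a^3 + 27 b^2 = 4*12^3 + 27*19^2 = 6912 + 9747 = 16659
Delta = -16 * (16659) = -266544
Delta mod 41 = 38

Delta = 38 (mod 41)


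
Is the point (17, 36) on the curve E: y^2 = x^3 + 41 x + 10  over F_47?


Check whether y^2 = x^3 + 41 x + 10 (mod 47) for (x, y) = (17, 36).
LHS: y^2 = 36^2 mod 47 = 27
RHS: x^3 + 41 x + 10 = 17^3 + 41*17 + 10 mod 47 = 27
LHS = RHS

Yes, on the curve


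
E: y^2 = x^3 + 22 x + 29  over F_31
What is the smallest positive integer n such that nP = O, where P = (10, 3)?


Compute successive multiples of P until we hit O:
  1P = (10, 3)
  2P = (15, 18)
  3P = (15, 13)
  4P = (10, 28)
  5P = O

ord(P) = 5


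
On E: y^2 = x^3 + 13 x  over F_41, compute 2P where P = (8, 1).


k = 2 = 10_2 (binary, LSB first: 01)
Double-and-add from P = (8, 1):
  bit 0 = 0: acc unchanged = O
  bit 1 = 1: acc = O + (25, 40) = (25, 40)

2P = (25, 40)


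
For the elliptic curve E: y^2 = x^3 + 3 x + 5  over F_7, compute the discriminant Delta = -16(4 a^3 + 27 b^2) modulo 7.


4 a^3 + 27 b^2 = 4*3^3 + 27*5^2 = 108 + 675 = 783
Delta = -16 * (783) = -12528
Delta mod 7 = 2

Delta = 2 (mod 7)


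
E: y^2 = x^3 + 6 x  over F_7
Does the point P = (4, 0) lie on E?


Check whether y^2 = x^3 + 6 x + 0 (mod 7) for (x, y) = (4, 0).
LHS: y^2 = 0^2 mod 7 = 0
RHS: x^3 + 6 x + 0 = 4^3 + 6*4 + 0 mod 7 = 4
LHS != RHS

No, not on the curve


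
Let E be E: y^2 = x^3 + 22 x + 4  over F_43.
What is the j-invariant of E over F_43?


Delta = -16(4 a^3 + 27 b^2) mod 43 = 3
-1728 * (4 a)^3 = -1728 * (4*22)^3 mod 43 = 22
j = 22 * 3^(-1) mod 43 = 36

j = 36 (mod 43)


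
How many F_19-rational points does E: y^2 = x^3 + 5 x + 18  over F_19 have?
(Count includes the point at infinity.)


For each x in F_19, count y with y^2 = x^3 + 5 x + 18 mod 19:
  x = 1: RHS = 5, y in [9, 10]  -> 2 point(s)
  x = 2: RHS = 17, y in [6, 13]  -> 2 point(s)
  x = 4: RHS = 7, y in [8, 11]  -> 2 point(s)
  x = 5: RHS = 16, y in [4, 15]  -> 2 point(s)
  x = 6: RHS = 17, y in [6, 13]  -> 2 point(s)
  x = 7: RHS = 16, y in [4, 15]  -> 2 point(s)
  x = 8: RHS = 0, y in [0]  -> 1 point(s)
  x = 10: RHS = 4, y in [2, 17]  -> 2 point(s)
  x = 11: RHS = 17, y in [6, 13]  -> 2 point(s)
  x = 12: RHS = 1, y in [1, 18]  -> 2 point(s)
  x = 13: RHS = 0, y in [0]  -> 1 point(s)
  x = 14: RHS = 1, y in [1, 18]  -> 2 point(s)
  x = 17: RHS = 0, y in [0]  -> 1 point(s)
Affine points: 23. Add the point at infinity: total = 24.

#E(F_19) = 24


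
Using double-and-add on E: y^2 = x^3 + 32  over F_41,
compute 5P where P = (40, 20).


k = 5 = 101_2 (binary, LSB first: 101)
Double-and-add from P = (40, 20):
  bit 0 = 1: acc = O + (40, 20) = (40, 20)
  bit 1 = 0: acc unchanged = (40, 20)
  bit 2 = 1: acc = (40, 20) + (24, 30) = (28, 34)

5P = (28, 34)


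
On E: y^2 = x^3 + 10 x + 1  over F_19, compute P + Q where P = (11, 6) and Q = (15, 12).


P != Q, so use the chord formula.
s = (y2 - y1) / (x2 - x1) = (6) / (4) mod 19 = 11
x3 = s^2 - x1 - x2 mod 19 = 11^2 - 11 - 15 = 0
y3 = s (x1 - x3) - y1 mod 19 = 11 * (11 - 0) - 6 = 1

P + Q = (0, 1)


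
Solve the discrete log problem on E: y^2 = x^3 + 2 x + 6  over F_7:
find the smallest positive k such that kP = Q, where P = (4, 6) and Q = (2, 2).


Enumerate multiples of P until we hit Q = (2, 2):
  1P = (4, 6)
  2P = (1, 3)
  3P = (3, 2)
  4P = (2, 2)
Match found at i = 4.

k = 4


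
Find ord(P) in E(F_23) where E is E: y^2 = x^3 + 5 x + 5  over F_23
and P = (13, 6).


Compute successive multiples of P until we hit O:
  1P = (13, 6)
  2P = (3, 22)
  3P = (16, 8)
  4P = (20, 20)
  5P = (17, 9)
  6P = (18, 19)
  7P = (19, 6)
  8P = (14, 17)
  ... (continuing to 18P)
  18P = O

ord(P) = 18


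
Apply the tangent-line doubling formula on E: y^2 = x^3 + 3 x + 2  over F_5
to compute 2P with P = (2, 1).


Doubling: s = (3 x1^2 + a) / (2 y1)
s = (3*2^2 + 3) / (2*1) mod 5 = 0
x3 = s^2 - 2 x1 mod 5 = 0^2 - 2*2 = 1
y3 = s (x1 - x3) - y1 mod 5 = 0 * (2 - 1) - 1 = 4

2P = (1, 4)


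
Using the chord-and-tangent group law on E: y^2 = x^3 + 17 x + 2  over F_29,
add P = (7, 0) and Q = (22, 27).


P != Q, so use the chord formula.
s = (y2 - y1) / (x2 - x1) = (27) / (15) mod 29 = 25
x3 = s^2 - x1 - x2 mod 29 = 25^2 - 7 - 22 = 16
y3 = s (x1 - x3) - y1 mod 29 = 25 * (7 - 16) - 0 = 7

P + Q = (16, 7)


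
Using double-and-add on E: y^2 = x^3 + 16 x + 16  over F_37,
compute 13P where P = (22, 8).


k = 13 = 1101_2 (binary, LSB first: 1011)
Double-and-add from P = (22, 8):
  bit 0 = 1: acc = O + (22, 8) = (22, 8)
  bit 1 = 0: acc unchanged = (22, 8)
  bit 2 = 1: acc = (22, 8) + (20, 14) = (4, 12)
  bit 3 = 1: acc = (4, 12) + (27, 15) = (27, 22)

13P = (27, 22)


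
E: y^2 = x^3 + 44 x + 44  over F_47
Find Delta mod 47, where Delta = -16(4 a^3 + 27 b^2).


4 a^3 + 27 b^2 = 4*44^3 + 27*44^2 = 340736 + 52272 = 393008
Delta = -16 * (393008) = -6288128
Delta mod 47 = 2

Delta = 2 (mod 47)


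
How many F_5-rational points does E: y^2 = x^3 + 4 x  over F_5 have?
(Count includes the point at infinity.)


For each x in F_5, count y with y^2 = x^3 + 4 x + 0 mod 5:
  x = 0: RHS = 0, y in [0]  -> 1 point(s)
  x = 1: RHS = 0, y in [0]  -> 1 point(s)
  x = 2: RHS = 1, y in [1, 4]  -> 2 point(s)
  x = 3: RHS = 4, y in [2, 3]  -> 2 point(s)
  x = 4: RHS = 0, y in [0]  -> 1 point(s)
Affine points: 7. Add the point at infinity: total = 8.

#E(F_5) = 8


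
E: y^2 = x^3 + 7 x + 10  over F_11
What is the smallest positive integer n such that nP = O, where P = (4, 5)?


Compute successive multiples of P until we hit O:
  1P = (4, 5)
  2P = (3, 6)
  3P = (5, 7)
  4P = (6, 2)
  5P = (6, 9)
  6P = (5, 4)
  7P = (3, 5)
  8P = (4, 6)
  ... (continuing to 9P)
  9P = O

ord(P) = 9


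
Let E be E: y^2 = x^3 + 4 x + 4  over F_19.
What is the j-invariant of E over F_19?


Delta = -16(4 a^3 + 27 b^2) mod 19 = 12
-1728 * (4 a)^3 = -1728 * (4*4)^3 mod 19 = 11
j = 11 * 12^(-1) mod 19 = 12

j = 12 (mod 19)


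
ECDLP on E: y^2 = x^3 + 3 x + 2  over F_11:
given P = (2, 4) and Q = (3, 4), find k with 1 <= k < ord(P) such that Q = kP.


Enumerate multiples of P until we hit Q = (3, 4):
  1P = (2, 4)
  2P = (10, 3)
  3P = (4, 10)
  4P = (3, 4)
Match found at i = 4.

k = 4


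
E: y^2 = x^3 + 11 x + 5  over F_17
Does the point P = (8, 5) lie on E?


Check whether y^2 = x^3 + 11 x + 5 (mod 17) for (x, y) = (8, 5).
LHS: y^2 = 5^2 mod 17 = 8
RHS: x^3 + 11 x + 5 = 8^3 + 11*8 + 5 mod 17 = 10
LHS != RHS

No, not on the curve


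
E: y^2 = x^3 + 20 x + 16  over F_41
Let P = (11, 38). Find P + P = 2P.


Doubling: s = (3 x1^2 + a) / (2 y1)
s = (3*11^2 + 20) / (2*38) mod 41 = 25
x3 = s^2 - 2 x1 mod 41 = 25^2 - 2*11 = 29
y3 = s (x1 - x3) - y1 mod 41 = 25 * (11 - 29) - 38 = 4

2P = (29, 4)


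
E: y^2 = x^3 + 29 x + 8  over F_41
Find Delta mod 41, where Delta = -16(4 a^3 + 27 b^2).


4 a^3 + 27 b^2 = 4*29^3 + 27*8^2 = 97556 + 1728 = 99284
Delta = -16 * (99284) = -1588544
Delta mod 41 = 1

Delta = 1 (mod 41)


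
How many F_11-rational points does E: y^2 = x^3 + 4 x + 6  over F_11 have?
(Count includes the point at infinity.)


For each x in F_11, count y with y^2 = x^3 + 4 x + 6 mod 11:
  x = 1: RHS = 0, y in [0]  -> 1 point(s)
  x = 2: RHS = 0, y in [0]  -> 1 point(s)
  x = 3: RHS = 1, y in [1, 10]  -> 2 point(s)
  x = 4: RHS = 9, y in [3, 8]  -> 2 point(s)
  x = 6: RHS = 4, y in [2, 9]  -> 2 point(s)
  x = 7: RHS = 3, y in [5, 6]  -> 2 point(s)
  x = 8: RHS = 0, y in [0]  -> 1 point(s)
  x = 9: RHS = 1, y in [1, 10]  -> 2 point(s)
  x = 10: RHS = 1, y in [1, 10]  -> 2 point(s)
Affine points: 15. Add the point at infinity: total = 16.

#E(F_11) = 16


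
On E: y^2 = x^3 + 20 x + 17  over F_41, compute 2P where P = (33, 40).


Doubling: s = (3 x1^2 + a) / (2 y1)
s = (3*33^2 + 20) / (2*40) mod 41 = 17
x3 = s^2 - 2 x1 mod 41 = 17^2 - 2*33 = 18
y3 = s (x1 - x3) - y1 mod 41 = 17 * (33 - 18) - 40 = 10

2P = (18, 10)


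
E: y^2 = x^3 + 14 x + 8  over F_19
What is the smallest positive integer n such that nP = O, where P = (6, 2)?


Compute successive multiples of P until we hit O:
  1P = (6, 2)
  2P = (11, 7)
  3P = (3, 1)
  4P = (8, 10)
  5P = (2, 14)
  6P = (1, 2)
  7P = (12, 17)
  8P = (12, 2)
  ... (continuing to 15P)
  15P = O

ord(P) = 15


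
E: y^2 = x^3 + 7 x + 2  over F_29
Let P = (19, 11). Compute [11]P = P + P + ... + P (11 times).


k = 11 = 1011_2 (binary, LSB first: 1101)
Double-and-add from P = (19, 11):
  bit 0 = 1: acc = O + (19, 11) = (19, 11)
  bit 1 = 1: acc = (19, 11) + (4, 23) = (2, 16)
  bit 2 = 0: acc unchanged = (2, 16)
  bit 3 = 1: acc = (2, 16) + (27, 3) = (16, 11)

11P = (16, 11)


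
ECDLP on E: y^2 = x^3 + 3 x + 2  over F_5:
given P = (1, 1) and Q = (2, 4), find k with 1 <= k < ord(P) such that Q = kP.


Enumerate multiples of P until we hit Q = (2, 4):
  1P = (1, 1)
  2P = (2, 1)
  3P = (2, 4)
Match found at i = 3.

k = 3


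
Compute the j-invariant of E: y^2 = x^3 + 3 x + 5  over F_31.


Delta = -16(4 a^3 + 27 b^2) mod 31 = 27
-1728 * (4 a)^3 = -1728 * (4*3)^3 mod 31 = 29
j = 29 * 27^(-1) mod 31 = 16

j = 16 (mod 31)


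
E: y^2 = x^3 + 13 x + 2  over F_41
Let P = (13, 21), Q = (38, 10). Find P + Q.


P != Q, so use the chord formula.
s = (y2 - y1) / (x2 - x1) = (30) / (25) mod 41 = 34
x3 = s^2 - x1 - x2 mod 41 = 34^2 - 13 - 38 = 39
y3 = s (x1 - x3) - y1 mod 41 = 34 * (13 - 39) - 21 = 38

P + Q = (39, 38)


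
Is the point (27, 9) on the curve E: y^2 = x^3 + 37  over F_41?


Check whether y^2 = x^3 + 0 x + 37 (mod 41) for (x, y) = (27, 9).
LHS: y^2 = 9^2 mod 41 = 40
RHS: x^3 + 0 x + 37 = 27^3 + 0*27 + 37 mod 41 = 40
LHS = RHS

Yes, on the curve


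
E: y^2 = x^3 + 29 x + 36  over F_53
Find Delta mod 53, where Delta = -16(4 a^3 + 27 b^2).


4 a^3 + 27 b^2 = 4*29^3 + 27*36^2 = 97556 + 34992 = 132548
Delta = -16 * (132548) = -2120768
Delta mod 53 = 27

Delta = 27 (mod 53)


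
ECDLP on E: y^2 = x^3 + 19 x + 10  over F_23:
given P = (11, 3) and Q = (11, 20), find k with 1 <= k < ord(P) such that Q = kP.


Enumerate multiples of P until we hit Q = (11, 20):
  1P = (11, 3)
  2P = (9, 17)
  3P = (6, 8)
  4P = (7, 16)
  5P = (17, 5)
  6P = (13, 4)
  7P = (5, 0)
  8P = (13, 19)
  9P = (17, 18)
  10P = (7, 7)
  11P = (6, 15)
  12P = (9, 6)
  13P = (11, 20)
Match found at i = 13.

k = 13


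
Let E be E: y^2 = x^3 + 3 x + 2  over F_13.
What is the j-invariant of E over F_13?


Delta = -16(4 a^3 + 27 b^2) mod 13 = 2
-1728 * (4 a)^3 = -1728 * (4*3)^3 mod 13 = 12
j = 12 * 2^(-1) mod 13 = 6

j = 6 (mod 13)


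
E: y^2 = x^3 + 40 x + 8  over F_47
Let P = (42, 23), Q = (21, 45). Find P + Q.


P != Q, so use the chord formula.
s = (y2 - y1) / (x2 - x1) = (22) / (26) mod 47 = 37
x3 = s^2 - x1 - x2 mod 47 = 37^2 - 42 - 21 = 37
y3 = s (x1 - x3) - y1 mod 47 = 37 * (42 - 37) - 23 = 21

P + Q = (37, 21)


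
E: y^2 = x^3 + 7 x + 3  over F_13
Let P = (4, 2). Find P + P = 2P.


Doubling: s = (3 x1^2 + a) / (2 y1)
s = (3*4^2 + 7) / (2*2) mod 13 = 4
x3 = s^2 - 2 x1 mod 13 = 4^2 - 2*4 = 8
y3 = s (x1 - x3) - y1 mod 13 = 4 * (4 - 8) - 2 = 8

2P = (8, 8)


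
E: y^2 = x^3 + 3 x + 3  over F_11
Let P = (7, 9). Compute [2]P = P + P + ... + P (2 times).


k = 2 = 10_2 (binary, LSB first: 01)
Double-and-add from P = (7, 9):
  bit 0 = 0: acc unchanged = O
  bit 1 = 1: acc = O + (9, 0) = (9, 0)

2P = (9, 0)


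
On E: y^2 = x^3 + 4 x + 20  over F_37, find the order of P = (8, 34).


Compute successive multiples of P until we hit O:
  1P = (8, 34)
  2P = (11, 27)
  3P = (7, 13)
  4P = (19, 31)
  5P = (22, 27)
  6P = (35, 35)
  7P = (4, 10)
  8P = (24, 18)
  ... (continuing to 35P)
  35P = O

ord(P) = 35


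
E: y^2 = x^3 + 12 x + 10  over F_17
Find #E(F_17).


For each x in F_17, count y with y^2 = x^3 + 12 x + 10 mod 17:
  x = 2: RHS = 8, y in [5, 12]  -> 2 point(s)
  x = 5: RHS = 8, y in [5, 12]  -> 2 point(s)
  x = 6: RHS = 9, y in [3, 14]  -> 2 point(s)
  x = 10: RHS = 8, y in [5, 12]  -> 2 point(s)
  x = 13: RHS = 0, y in [0]  -> 1 point(s)
  x = 14: RHS = 15, y in [7, 10]  -> 2 point(s)
Affine points: 11. Add the point at infinity: total = 12.

#E(F_17) = 12


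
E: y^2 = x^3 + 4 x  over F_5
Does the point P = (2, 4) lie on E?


Check whether y^2 = x^3 + 4 x + 0 (mod 5) for (x, y) = (2, 4).
LHS: y^2 = 4^2 mod 5 = 1
RHS: x^3 + 4 x + 0 = 2^3 + 4*2 + 0 mod 5 = 1
LHS = RHS

Yes, on the curve


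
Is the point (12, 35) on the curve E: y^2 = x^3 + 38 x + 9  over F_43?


Check whether y^2 = x^3 + 38 x + 9 (mod 43) for (x, y) = (12, 35).
LHS: y^2 = 35^2 mod 43 = 21
RHS: x^3 + 38 x + 9 = 12^3 + 38*12 + 9 mod 43 = 0
LHS != RHS

No, not on the curve


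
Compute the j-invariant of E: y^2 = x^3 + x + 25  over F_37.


Delta = -16(4 a^3 + 27 b^2) mod 37 = 36
-1728 * (4 a)^3 = -1728 * (4*1)^3 mod 37 = 1
j = 1 * 36^(-1) mod 37 = 36

j = 36 (mod 37)


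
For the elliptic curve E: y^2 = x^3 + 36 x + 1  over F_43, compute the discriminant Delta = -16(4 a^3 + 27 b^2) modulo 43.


4 a^3 + 27 b^2 = 4*36^3 + 27*1^2 = 186624 + 27 = 186651
Delta = -16 * (186651) = -2986416
Delta mod 43 = 20

Delta = 20 (mod 43)


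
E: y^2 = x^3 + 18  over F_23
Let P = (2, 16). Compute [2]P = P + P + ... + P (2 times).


k = 2 = 10_2 (binary, LSB first: 01)
Double-and-add from P = (2, 16):
  bit 0 = 0: acc unchanged = O
  bit 1 = 1: acc = O + (8, 22) = (8, 22)

2P = (8, 22)


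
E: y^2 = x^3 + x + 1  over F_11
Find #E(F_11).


For each x in F_11, count y with y^2 = x^3 + 1 x + 1 mod 11:
  x = 0: RHS = 1, y in [1, 10]  -> 2 point(s)
  x = 1: RHS = 3, y in [5, 6]  -> 2 point(s)
  x = 2: RHS = 0, y in [0]  -> 1 point(s)
  x = 3: RHS = 9, y in [3, 8]  -> 2 point(s)
  x = 4: RHS = 3, y in [5, 6]  -> 2 point(s)
  x = 6: RHS = 3, y in [5, 6]  -> 2 point(s)
  x = 8: RHS = 4, y in [2, 9]  -> 2 point(s)
Affine points: 13. Add the point at infinity: total = 14.

#E(F_11) = 14


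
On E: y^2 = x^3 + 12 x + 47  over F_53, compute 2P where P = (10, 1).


Doubling: s = (3 x1^2 + a) / (2 y1)
s = (3*10^2 + 12) / (2*1) mod 53 = 50
x3 = s^2 - 2 x1 mod 53 = 50^2 - 2*10 = 42
y3 = s (x1 - x3) - y1 mod 53 = 50 * (10 - 42) - 1 = 42

2P = (42, 42)


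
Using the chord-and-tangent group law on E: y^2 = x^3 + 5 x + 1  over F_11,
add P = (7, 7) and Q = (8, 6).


P != Q, so use the chord formula.
s = (y2 - y1) / (x2 - x1) = (10) / (1) mod 11 = 10
x3 = s^2 - x1 - x2 mod 11 = 10^2 - 7 - 8 = 8
y3 = s (x1 - x3) - y1 mod 11 = 10 * (7 - 8) - 7 = 5

P + Q = (8, 5)


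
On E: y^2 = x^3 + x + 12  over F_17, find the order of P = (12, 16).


Compute successive multiples of P until we hit O:
  1P = (12, 16)
  2P = (9, 6)
  3P = (9, 11)
  4P = (12, 1)
  5P = O

ord(P) = 5


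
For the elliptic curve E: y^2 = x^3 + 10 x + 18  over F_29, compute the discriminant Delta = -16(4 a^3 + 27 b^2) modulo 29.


4 a^3 + 27 b^2 = 4*10^3 + 27*18^2 = 4000 + 8748 = 12748
Delta = -16 * (12748) = -203968
Delta mod 29 = 18

Delta = 18 (mod 29)


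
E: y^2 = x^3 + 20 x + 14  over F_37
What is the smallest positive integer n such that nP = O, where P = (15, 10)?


Compute successive multiples of P until we hit O:
  1P = (15, 10)
  2P = (19, 36)
  3P = (36, 20)
  4P = (2, 5)
  5P = (30, 7)
  6P = (32, 23)
  7P = (24, 31)
  8P = (24, 6)
  ... (continuing to 15P)
  15P = O

ord(P) = 15


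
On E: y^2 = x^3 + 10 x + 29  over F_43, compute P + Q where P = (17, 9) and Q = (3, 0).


P != Q, so use the chord formula.
s = (y2 - y1) / (x2 - x1) = (34) / (29) mod 43 = 16
x3 = s^2 - x1 - x2 mod 43 = 16^2 - 17 - 3 = 21
y3 = s (x1 - x3) - y1 mod 43 = 16 * (17 - 21) - 9 = 13

P + Q = (21, 13)


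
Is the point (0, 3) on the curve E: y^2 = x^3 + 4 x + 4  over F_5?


Check whether y^2 = x^3 + 4 x + 4 (mod 5) for (x, y) = (0, 3).
LHS: y^2 = 3^2 mod 5 = 4
RHS: x^3 + 4 x + 4 = 0^3 + 4*0 + 4 mod 5 = 4
LHS = RHS

Yes, on the curve


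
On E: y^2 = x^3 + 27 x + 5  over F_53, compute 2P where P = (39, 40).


Doubling: s = (3 x1^2 + a) / (2 y1)
s = (3*39^2 + 27) / (2*40) mod 53 = 11
x3 = s^2 - 2 x1 mod 53 = 11^2 - 2*39 = 43
y3 = s (x1 - x3) - y1 mod 53 = 11 * (39 - 43) - 40 = 22

2P = (43, 22)


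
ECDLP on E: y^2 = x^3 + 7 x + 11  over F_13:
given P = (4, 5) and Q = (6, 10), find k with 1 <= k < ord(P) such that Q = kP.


Enumerate multiples of P until we hit Q = (6, 10):
  1P = (4, 5)
  2P = (6, 10)
Match found at i = 2.

k = 2


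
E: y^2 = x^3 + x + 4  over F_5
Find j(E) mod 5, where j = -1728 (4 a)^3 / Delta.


Delta = -16(4 a^3 + 27 b^2) mod 5 = 4
-1728 * (4 a)^3 = -1728 * (4*1)^3 mod 5 = 3
j = 3 * 4^(-1) mod 5 = 2

j = 2 (mod 5)


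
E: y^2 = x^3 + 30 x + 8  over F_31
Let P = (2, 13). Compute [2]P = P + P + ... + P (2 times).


k = 2 = 10_2 (binary, LSB first: 01)
Double-and-add from P = (2, 13):
  bit 0 = 0: acc unchanged = O
  bit 1 = 1: acc = O + (12, 9) = (12, 9)

2P = (12, 9)


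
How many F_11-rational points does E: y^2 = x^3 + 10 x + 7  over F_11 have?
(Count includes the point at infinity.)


For each x in F_11, count y with y^2 = x^3 + 10 x + 7 mod 11:
  x = 3: RHS = 9, y in [3, 8]  -> 2 point(s)
  x = 4: RHS = 1, y in [1, 10]  -> 2 point(s)
  x = 8: RHS = 5, y in [4, 7]  -> 2 point(s)
  x = 9: RHS = 1, y in [1, 10]  -> 2 point(s)
Affine points: 8. Add the point at infinity: total = 9.

#E(F_11) = 9


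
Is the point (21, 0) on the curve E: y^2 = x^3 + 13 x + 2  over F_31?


Check whether y^2 = x^3 + 13 x + 2 (mod 31) for (x, y) = (21, 0).
LHS: y^2 = 0^2 mod 31 = 0
RHS: x^3 + 13 x + 2 = 21^3 + 13*21 + 2 mod 31 = 19
LHS != RHS

No, not on the curve


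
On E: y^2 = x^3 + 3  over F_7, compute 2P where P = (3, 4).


k = 2 = 10_2 (binary, LSB first: 01)
Double-and-add from P = (3, 4):
  bit 0 = 0: acc unchanged = O
  bit 1 = 1: acc = O + (2, 2) = (2, 2)

2P = (2, 2)


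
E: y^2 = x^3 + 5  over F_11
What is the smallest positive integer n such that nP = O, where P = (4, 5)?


Compute successive multiples of P until we hit O:
  1P = (4, 5)
  2P = (8, 0)
  3P = (4, 6)
  4P = O

ord(P) = 4


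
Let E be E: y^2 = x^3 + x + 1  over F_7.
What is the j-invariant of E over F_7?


Delta = -16(4 a^3 + 27 b^2) mod 7 = 1
-1728 * (4 a)^3 = -1728 * (4*1)^3 mod 7 = 1
j = 1 * 1^(-1) mod 7 = 1

j = 1 (mod 7)


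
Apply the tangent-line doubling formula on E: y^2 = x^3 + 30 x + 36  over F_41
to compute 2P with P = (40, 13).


Doubling: s = (3 x1^2 + a) / (2 y1)
s = (3*40^2 + 30) / (2*13) mod 41 = 6
x3 = s^2 - 2 x1 mod 41 = 6^2 - 2*40 = 38
y3 = s (x1 - x3) - y1 mod 41 = 6 * (40 - 38) - 13 = 40

2P = (38, 40)


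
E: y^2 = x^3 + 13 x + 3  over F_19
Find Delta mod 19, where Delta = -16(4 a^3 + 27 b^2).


4 a^3 + 27 b^2 = 4*13^3 + 27*3^2 = 8788 + 243 = 9031
Delta = -16 * (9031) = -144496
Delta mod 19 = 18

Delta = 18 (mod 19)


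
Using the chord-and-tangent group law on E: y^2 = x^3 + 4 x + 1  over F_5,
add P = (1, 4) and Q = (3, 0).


P != Q, so use the chord formula.
s = (y2 - y1) / (x2 - x1) = (1) / (2) mod 5 = 3
x3 = s^2 - x1 - x2 mod 5 = 3^2 - 1 - 3 = 0
y3 = s (x1 - x3) - y1 mod 5 = 3 * (1 - 0) - 4 = 4

P + Q = (0, 4)


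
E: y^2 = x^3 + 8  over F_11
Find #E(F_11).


For each x in F_11, count y with y^2 = x^3 + 0 x + 8 mod 11:
  x = 1: RHS = 9, y in [3, 8]  -> 2 point(s)
  x = 2: RHS = 5, y in [4, 7]  -> 2 point(s)
  x = 5: RHS = 1, y in [1, 10]  -> 2 point(s)
  x = 6: RHS = 4, y in [2, 9]  -> 2 point(s)
  x = 8: RHS = 3, y in [5, 6]  -> 2 point(s)
  x = 9: RHS = 0, y in [0]  -> 1 point(s)
Affine points: 11. Add the point at infinity: total = 12.

#E(F_11) = 12


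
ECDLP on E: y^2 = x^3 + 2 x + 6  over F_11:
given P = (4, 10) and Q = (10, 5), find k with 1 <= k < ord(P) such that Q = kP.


Enumerate multiples of P until we hit Q = (10, 5):
  1P = (4, 10)
  2P = (1, 3)
  3P = (9, 4)
  4P = (10, 6)
  5P = (6, 6)
  6P = (5, 3)
  7P = (7, 0)
  8P = (5, 8)
  9P = (6, 5)
  10P = (10, 5)
Match found at i = 10.

k = 10


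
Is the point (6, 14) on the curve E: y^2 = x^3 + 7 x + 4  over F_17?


Check whether y^2 = x^3 + 7 x + 4 (mod 17) for (x, y) = (6, 14).
LHS: y^2 = 14^2 mod 17 = 9
RHS: x^3 + 7 x + 4 = 6^3 + 7*6 + 4 mod 17 = 7
LHS != RHS

No, not on the curve


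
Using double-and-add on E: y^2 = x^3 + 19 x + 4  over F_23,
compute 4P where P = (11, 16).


k = 4 = 100_2 (binary, LSB first: 001)
Double-and-add from P = (11, 16):
  bit 0 = 0: acc unchanged = O
  bit 1 = 0: acc unchanged = O
  bit 2 = 1: acc = O + (0, 21) = (0, 21)

4P = (0, 21)


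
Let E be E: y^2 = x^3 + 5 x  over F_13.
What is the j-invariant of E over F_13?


Delta = -16(4 a^3 + 27 b^2) mod 13 = 8
-1728 * (4 a)^3 = -1728 * (4*5)^3 mod 13 = 5
j = 5 * 8^(-1) mod 13 = 12

j = 12 (mod 13)


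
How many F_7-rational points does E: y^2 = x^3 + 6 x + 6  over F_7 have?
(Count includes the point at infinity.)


For each x in F_7, count y with y^2 = x^3 + 6 x + 6 mod 7:
  x = 3: RHS = 2, y in [3, 4]  -> 2 point(s)
  x = 5: RHS = 0, y in [0]  -> 1 point(s)
Affine points: 3. Add the point at infinity: total = 4.

#E(F_7) = 4


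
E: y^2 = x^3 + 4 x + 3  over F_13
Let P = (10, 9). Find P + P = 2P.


Doubling: s = (3 x1^2 + a) / (2 y1)
s = (3*10^2 + 4) / (2*9) mod 13 = 1
x3 = s^2 - 2 x1 mod 13 = 1^2 - 2*10 = 7
y3 = s (x1 - x3) - y1 mod 13 = 1 * (10 - 7) - 9 = 7

2P = (7, 7)


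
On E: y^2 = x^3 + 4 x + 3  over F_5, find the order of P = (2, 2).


Compute successive multiples of P until we hit O:
  1P = (2, 2)
  2P = (2, 3)
  3P = O

ord(P) = 3


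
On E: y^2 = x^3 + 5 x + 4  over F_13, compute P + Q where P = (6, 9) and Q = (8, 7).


P != Q, so use the chord formula.
s = (y2 - y1) / (x2 - x1) = (11) / (2) mod 13 = 12
x3 = s^2 - x1 - x2 mod 13 = 12^2 - 6 - 8 = 0
y3 = s (x1 - x3) - y1 mod 13 = 12 * (6 - 0) - 9 = 11

P + Q = (0, 11)


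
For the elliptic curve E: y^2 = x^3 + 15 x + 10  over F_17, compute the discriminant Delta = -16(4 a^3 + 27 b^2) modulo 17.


4 a^3 + 27 b^2 = 4*15^3 + 27*10^2 = 13500 + 2700 = 16200
Delta = -16 * (16200) = -259200
Delta mod 17 = 16

Delta = 16 (mod 17)


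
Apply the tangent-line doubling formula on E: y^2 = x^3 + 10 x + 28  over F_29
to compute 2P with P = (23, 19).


Doubling: s = (3 x1^2 + a) / (2 y1)
s = (3*23^2 + 10) / (2*19) mod 29 = 26
x3 = s^2 - 2 x1 mod 29 = 26^2 - 2*23 = 21
y3 = s (x1 - x3) - y1 mod 29 = 26 * (23 - 21) - 19 = 4

2P = (21, 4)


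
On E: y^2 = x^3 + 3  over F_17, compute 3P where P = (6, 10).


k = 3 = 11_2 (binary, LSB first: 11)
Double-and-add from P = (6, 10):
  bit 0 = 1: acc = O + (6, 10) = (6, 10)
  bit 1 = 1: acc = (6, 10) + (9, 1) = (11, 5)

3P = (11, 5)


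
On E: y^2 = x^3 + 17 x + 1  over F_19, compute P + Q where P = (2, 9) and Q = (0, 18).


P != Q, so use the chord formula.
s = (y2 - y1) / (x2 - x1) = (9) / (17) mod 19 = 5
x3 = s^2 - x1 - x2 mod 19 = 5^2 - 2 - 0 = 4
y3 = s (x1 - x3) - y1 mod 19 = 5 * (2 - 4) - 9 = 0

P + Q = (4, 0)


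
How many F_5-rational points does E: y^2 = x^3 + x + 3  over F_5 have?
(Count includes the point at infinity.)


For each x in F_5, count y with y^2 = x^3 + 1 x + 3 mod 5:
  x = 1: RHS = 0, y in [0]  -> 1 point(s)
  x = 4: RHS = 1, y in [1, 4]  -> 2 point(s)
Affine points: 3. Add the point at infinity: total = 4.

#E(F_5) = 4


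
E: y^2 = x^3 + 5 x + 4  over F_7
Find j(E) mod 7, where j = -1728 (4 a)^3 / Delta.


Delta = -16(4 a^3 + 27 b^2) mod 7 = 5
-1728 * (4 a)^3 = -1728 * (4*5)^3 mod 7 = 6
j = 6 * 5^(-1) mod 7 = 4

j = 4 (mod 7)


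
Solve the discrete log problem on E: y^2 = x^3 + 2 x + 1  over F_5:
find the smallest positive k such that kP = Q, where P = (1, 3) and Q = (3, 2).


Enumerate multiples of P until we hit Q = (3, 2):
  1P = (1, 3)
  2P = (3, 2)
Match found at i = 2.

k = 2


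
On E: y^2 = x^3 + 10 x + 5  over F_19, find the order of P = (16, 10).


Compute successive multiples of P until we hit O:
  1P = (16, 10)
  2P = (7, 0)
  3P = (16, 9)
  4P = O

ord(P) = 4


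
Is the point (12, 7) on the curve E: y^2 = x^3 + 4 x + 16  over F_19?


Check whether y^2 = x^3 + 4 x + 16 (mod 19) for (x, y) = (12, 7).
LHS: y^2 = 7^2 mod 19 = 11
RHS: x^3 + 4 x + 16 = 12^3 + 4*12 + 16 mod 19 = 6
LHS != RHS

No, not on the curve


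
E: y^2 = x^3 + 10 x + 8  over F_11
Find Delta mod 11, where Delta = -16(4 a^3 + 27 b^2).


4 a^3 + 27 b^2 = 4*10^3 + 27*8^2 = 4000 + 1728 = 5728
Delta = -16 * (5728) = -91648
Delta mod 11 = 4

Delta = 4 (mod 11)


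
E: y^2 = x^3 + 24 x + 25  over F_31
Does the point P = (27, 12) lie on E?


Check whether y^2 = x^3 + 24 x + 25 (mod 31) for (x, y) = (27, 12).
LHS: y^2 = 12^2 mod 31 = 20
RHS: x^3 + 24 x + 25 = 27^3 + 24*27 + 25 mod 31 = 20
LHS = RHS

Yes, on the curve


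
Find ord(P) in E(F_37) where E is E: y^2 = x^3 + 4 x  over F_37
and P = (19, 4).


Compute successive multiples of P until we hit O:
  1P = (19, 4)
  2P = (9, 32)
  3P = (5, 16)
  4P = (16, 4)
  5P = (2, 33)
  6P = (28, 7)
  7P = (23, 7)
  8P = (21, 13)
  ... (continuing to 20P)
  20P = O

ord(P) = 20


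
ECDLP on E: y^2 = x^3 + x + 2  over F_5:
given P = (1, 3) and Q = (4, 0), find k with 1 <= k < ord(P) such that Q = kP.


Enumerate multiples of P until we hit Q = (4, 0):
  1P = (1, 3)
  2P = (4, 0)
Match found at i = 2.

k = 2


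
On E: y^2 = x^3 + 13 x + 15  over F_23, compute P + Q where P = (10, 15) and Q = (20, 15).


P != Q, so use the chord formula.
s = (y2 - y1) / (x2 - x1) = (0) / (10) mod 23 = 0
x3 = s^2 - x1 - x2 mod 23 = 0^2 - 10 - 20 = 16
y3 = s (x1 - x3) - y1 mod 23 = 0 * (10 - 16) - 15 = 8

P + Q = (16, 8)


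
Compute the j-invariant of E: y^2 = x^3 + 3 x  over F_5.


Delta = -16(4 a^3 + 27 b^2) mod 5 = 2
-1728 * (4 a)^3 = -1728 * (4*3)^3 mod 5 = 1
j = 1 * 2^(-1) mod 5 = 3

j = 3 (mod 5)


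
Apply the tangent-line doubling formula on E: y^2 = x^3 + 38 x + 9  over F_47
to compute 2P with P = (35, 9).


Doubling: s = (3 x1^2 + a) / (2 y1)
s = (3*35^2 + 38) / (2*9) mod 47 = 0
x3 = s^2 - 2 x1 mod 47 = 0^2 - 2*35 = 24
y3 = s (x1 - x3) - y1 mod 47 = 0 * (35 - 24) - 9 = 38

2P = (24, 38)


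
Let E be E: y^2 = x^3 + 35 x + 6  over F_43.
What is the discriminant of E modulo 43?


4 a^3 + 27 b^2 = 4*35^3 + 27*6^2 = 171500 + 972 = 172472
Delta = -16 * (172472) = -2759552
Delta mod 43 = 16

Delta = 16 (mod 43)


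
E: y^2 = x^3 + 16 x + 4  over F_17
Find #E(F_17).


For each x in F_17, count y with y^2 = x^3 + 16 x + 4 mod 17:
  x = 0: RHS = 4, y in [2, 15]  -> 2 point(s)
  x = 1: RHS = 4, y in [2, 15]  -> 2 point(s)
  x = 4: RHS = 13, y in [8, 9]  -> 2 point(s)
  x = 7: RHS = 0, y in [0]  -> 1 point(s)
  x = 8: RHS = 15, y in [7, 10]  -> 2 point(s)
  x = 10: RHS = 8, y in [5, 12]  -> 2 point(s)
  x = 11: RHS = 15, y in [7, 10]  -> 2 point(s)
  x = 15: RHS = 15, y in [7, 10]  -> 2 point(s)
  x = 16: RHS = 4, y in [2, 15]  -> 2 point(s)
Affine points: 17. Add the point at infinity: total = 18.

#E(F_17) = 18


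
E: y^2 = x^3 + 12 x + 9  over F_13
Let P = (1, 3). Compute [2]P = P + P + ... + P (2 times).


k = 2 = 10_2 (binary, LSB first: 01)
Double-and-add from P = (1, 3):
  bit 0 = 0: acc unchanged = O
  bit 1 = 1: acc = O + (1, 10) = (1, 10)

2P = (1, 10)


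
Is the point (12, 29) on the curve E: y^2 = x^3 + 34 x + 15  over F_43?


Check whether y^2 = x^3 + 34 x + 15 (mod 43) for (x, y) = (12, 29).
LHS: y^2 = 29^2 mod 43 = 24
RHS: x^3 + 34 x + 15 = 12^3 + 34*12 + 15 mod 43 = 1
LHS != RHS

No, not on the curve


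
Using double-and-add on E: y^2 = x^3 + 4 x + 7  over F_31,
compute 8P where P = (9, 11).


k = 8 = 1000_2 (binary, LSB first: 0001)
Double-and-add from P = (9, 11):
  bit 0 = 0: acc unchanged = O
  bit 1 = 0: acc unchanged = O
  bit 2 = 0: acc unchanged = O
  bit 3 = 1: acc = O + (15, 1) = (15, 1)

8P = (15, 1)


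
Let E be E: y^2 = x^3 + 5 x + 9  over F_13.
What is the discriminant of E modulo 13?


4 a^3 + 27 b^2 = 4*5^3 + 27*9^2 = 500 + 2187 = 2687
Delta = -16 * (2687) = -42992
Delta mod 13 = 12

Delta = 12 (mod 13)


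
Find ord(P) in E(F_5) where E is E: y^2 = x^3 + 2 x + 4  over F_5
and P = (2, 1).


Compute successive multiples of P until we hit O:
  1P = (2, 1)
  2P = (0, 3)
  3P = (4, 1)
  4P = (4, 4)
  5P = (0, 2)
  6P = (2, 4)
  7P = O

ord(P) = 7


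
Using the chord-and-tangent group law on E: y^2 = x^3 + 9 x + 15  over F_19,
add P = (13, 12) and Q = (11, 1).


P != Q, so use the chord formula.
s = (y2 - y1) / (x2 - x1) = (8) / (17) mod 19 = 15
x3 = s^2 - x1 - x2 mod 19 = 15^2 - 13 - 11 = 11
y3 = s (x1 - x3) - y1 mod 19 = 15 * (13 - 11) - 12 = 18

P + Q = (11, 18)
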